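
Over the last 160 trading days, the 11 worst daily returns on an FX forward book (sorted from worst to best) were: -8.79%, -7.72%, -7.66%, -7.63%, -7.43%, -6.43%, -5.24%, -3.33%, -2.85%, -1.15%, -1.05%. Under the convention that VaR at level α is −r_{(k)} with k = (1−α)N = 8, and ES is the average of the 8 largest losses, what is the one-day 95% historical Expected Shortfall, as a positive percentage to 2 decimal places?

The 8 worst returns sum to -54.23%.
ES = −(-54.23%) / 8 = 6.77875% ≈ 6.78%.

6.78%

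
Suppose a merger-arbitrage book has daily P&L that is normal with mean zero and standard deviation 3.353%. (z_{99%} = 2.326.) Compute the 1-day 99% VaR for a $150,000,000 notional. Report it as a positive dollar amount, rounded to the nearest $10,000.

VaR = z·σ = 2.326 × 3.353% = 7.799%.
On $150,000,000: 0.07799 × $150,000,000 = $11,698,500.

$11,700,000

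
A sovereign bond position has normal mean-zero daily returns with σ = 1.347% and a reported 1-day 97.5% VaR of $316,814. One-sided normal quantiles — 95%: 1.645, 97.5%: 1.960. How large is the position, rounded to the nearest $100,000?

$12,000,000

VaR as a fraction of value: z·σ = 1.960 × 1.347% = 2.64012%.
Position = $316,814 / 0.0264012 = $11,999,985.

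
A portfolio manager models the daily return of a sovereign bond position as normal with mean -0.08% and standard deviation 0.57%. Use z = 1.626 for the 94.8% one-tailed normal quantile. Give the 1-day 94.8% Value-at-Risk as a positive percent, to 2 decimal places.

1.01%

VaR = −μ + z·σ = −(-0.08%) + 1.626 × 0.57% = 1.007%.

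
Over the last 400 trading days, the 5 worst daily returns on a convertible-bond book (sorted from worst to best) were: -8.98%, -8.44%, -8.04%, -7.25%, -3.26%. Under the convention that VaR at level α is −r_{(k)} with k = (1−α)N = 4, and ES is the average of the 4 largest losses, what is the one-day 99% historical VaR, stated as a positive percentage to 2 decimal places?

7.25%

k = 4; the 4th lowest return is -7.25%, so VaR = 7.25%.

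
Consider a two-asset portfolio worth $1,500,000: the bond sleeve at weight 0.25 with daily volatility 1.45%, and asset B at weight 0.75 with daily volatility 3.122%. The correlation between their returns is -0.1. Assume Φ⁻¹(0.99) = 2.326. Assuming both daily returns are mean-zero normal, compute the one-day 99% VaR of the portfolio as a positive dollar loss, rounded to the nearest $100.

σ_p² = 0.25²·1.45² + 0.75²·3.122² + 2·-0.1·0.25·0.75·1.45·3.122 = 5.4443 (%²).
σ_p = √5.4443 = 2.333%.
VaR = 2.326 × 2.333% = 5.427%; on $1,500,000 that is $81,405.

$81,400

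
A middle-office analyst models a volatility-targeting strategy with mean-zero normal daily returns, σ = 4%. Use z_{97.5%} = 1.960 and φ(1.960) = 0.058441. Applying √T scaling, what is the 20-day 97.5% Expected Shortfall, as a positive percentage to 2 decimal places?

σ_{20d} = 4% × √20 = 17.889%.
ES multiplier = φ(z)/(1−α) = 0.058441/0.025 = 2.338.
ES = 17.889% × 2.338 = 41.824%.

41.82%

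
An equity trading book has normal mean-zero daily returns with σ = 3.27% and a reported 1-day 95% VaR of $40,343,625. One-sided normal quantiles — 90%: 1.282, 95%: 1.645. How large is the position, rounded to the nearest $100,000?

$750,000,000

VaR as a fraction of value: z·σ = 1.645 × 3.27% = 5.37915%.
Position = $40,343,625 / 0.0537915 = $750,000,000.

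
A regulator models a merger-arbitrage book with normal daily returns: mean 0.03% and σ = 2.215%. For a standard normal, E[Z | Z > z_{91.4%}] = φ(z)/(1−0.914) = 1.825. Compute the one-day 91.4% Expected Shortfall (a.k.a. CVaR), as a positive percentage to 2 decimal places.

4.01%

ES = −(0.03%) + 2.215% × 1.825 = 4.012%.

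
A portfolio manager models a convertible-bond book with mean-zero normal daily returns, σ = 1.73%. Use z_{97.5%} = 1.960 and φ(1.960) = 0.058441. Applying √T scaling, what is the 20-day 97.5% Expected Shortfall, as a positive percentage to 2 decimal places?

σ_{20d} = 1.73% × √20 = 7.737%.
ES multiplier = φ(z)/(1−α) = 0.058441/0.025 = 2.338.
ES = 7.737% × 2.338 = 18.089%.

18.09%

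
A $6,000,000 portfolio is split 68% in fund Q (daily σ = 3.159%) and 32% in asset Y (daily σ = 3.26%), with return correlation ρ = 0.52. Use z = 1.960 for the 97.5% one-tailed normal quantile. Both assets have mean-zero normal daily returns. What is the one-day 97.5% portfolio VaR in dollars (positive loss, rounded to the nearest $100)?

$333,300

σ_p² = 0.68²·3.159² + 0.32²·3.26² + 2·0.52·0.68·0.32·3.159·3.26 = 8.0332 (%²).
σ_p = √8.0332 = 2.834%.
VaR = 1.960 × 2.834% = 5.555%; on $6,000,000 that is $333,300.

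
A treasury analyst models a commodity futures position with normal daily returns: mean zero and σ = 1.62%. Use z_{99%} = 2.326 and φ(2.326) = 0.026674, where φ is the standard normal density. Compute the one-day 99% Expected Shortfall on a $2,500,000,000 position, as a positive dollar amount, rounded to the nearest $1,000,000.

$108,000,000

Tail multiplier: φ(z)/(1−α) = 0.026674 / 0.01 = 2.667.
ES = 1.62% × 2.667 = 4.321%.
On $2,500,000,000: 0.04321 × $2,500,000,000 = $108,025,000.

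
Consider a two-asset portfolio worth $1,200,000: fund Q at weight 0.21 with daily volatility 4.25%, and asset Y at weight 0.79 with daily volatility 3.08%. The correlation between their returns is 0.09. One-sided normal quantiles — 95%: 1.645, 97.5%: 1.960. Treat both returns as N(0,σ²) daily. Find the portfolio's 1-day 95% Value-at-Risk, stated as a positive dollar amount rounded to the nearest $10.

σ_p² = 0.21²·4.25² + 0.79²·3.08² + 2·0.09·0.21·0.79·4.25·3.08 = 7.1079 (%²).
σ_p = √7.1079 = 2.666%.
VaR = 1.645 × 2.666% = 4.386%; on $1,200,000 that is $52,632.

$52,630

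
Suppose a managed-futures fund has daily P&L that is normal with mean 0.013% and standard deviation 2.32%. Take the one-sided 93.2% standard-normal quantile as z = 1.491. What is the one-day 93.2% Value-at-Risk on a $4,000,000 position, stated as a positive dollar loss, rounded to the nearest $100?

VaR = −μ + z·σ = −(0.013%) + 1.491 × 2.32% = 3.446%.
On $4,000,000: 0.03446 × $4,000,000 = $137,840.

$137,800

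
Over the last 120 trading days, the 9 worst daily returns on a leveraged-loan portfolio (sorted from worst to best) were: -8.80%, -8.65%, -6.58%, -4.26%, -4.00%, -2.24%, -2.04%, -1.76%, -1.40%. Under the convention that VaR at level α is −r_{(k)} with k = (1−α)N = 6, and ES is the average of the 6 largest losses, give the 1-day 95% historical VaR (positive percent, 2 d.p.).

2.24%

k = 6; the 6th lowest return is -2.24%, so VaR = 2.24%.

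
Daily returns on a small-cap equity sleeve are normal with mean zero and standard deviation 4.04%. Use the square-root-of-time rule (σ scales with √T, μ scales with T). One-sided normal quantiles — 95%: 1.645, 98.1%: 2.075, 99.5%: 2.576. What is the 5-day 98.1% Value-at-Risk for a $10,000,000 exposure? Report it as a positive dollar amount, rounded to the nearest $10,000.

$1,870,000

σ_{5d} = 4.04% × √5 = 9.034%.
VaR = 2.075 × 9.034% = 18.746%.
On $10,000,000: 0.18746 × $10,000,000 = $1,874,600.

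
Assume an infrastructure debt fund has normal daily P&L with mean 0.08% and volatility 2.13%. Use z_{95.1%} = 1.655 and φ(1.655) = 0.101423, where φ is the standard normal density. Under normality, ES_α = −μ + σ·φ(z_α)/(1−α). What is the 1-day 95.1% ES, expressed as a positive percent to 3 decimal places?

4.329%

Tail multiplier: φ(z)/(1−α) = 0.101423 / 0.049 = 2.070.
ES = −(0.08%) + 2.13% × 2.070 = 4.329%.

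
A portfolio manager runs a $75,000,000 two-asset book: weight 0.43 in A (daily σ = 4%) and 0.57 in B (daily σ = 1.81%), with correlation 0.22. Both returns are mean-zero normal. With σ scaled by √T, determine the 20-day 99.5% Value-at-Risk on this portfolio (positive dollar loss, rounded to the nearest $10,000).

$18,940,000

σ_p = √(0.43²·4² + 0.57²·1.81² + 2·0.22·0.43·0.57·4·1.81) = 2.192%.
σ_{20d} = 2.192% × √20 = 9.803%.
z(99.5%) = 2.576.
VaR = 2.576 × 9.803% = 25.253%; on $75,000,000 that is $18,939,750.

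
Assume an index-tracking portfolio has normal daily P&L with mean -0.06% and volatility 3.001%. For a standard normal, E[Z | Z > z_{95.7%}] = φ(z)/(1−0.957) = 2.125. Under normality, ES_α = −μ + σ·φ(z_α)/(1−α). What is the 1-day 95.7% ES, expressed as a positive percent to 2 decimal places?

ES = −(-0.06%) + 3.001% × 2.125 = 6.437%.

6.44%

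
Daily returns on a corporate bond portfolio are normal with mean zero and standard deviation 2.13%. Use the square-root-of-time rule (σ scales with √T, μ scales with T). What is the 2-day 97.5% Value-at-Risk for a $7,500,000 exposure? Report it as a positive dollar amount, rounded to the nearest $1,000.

$443,000

At 97.5%, z = 1.960.
σ_{2d} = 2.13% × √2 = 3.012%.
VaR = 1.960 × 3.012% = 5.904%.
On $7,500,000: 0.05904 × $7,500,000 = $442,800.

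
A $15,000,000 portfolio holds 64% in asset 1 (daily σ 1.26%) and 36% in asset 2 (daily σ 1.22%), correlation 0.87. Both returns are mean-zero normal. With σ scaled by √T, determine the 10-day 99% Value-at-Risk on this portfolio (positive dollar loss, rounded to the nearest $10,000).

σ_p = √(0.64²·1.26² + 0.36²·1.22² + 2·0.87·0.64·0.36·1.26·1.22) = 1.208%.
σ_{10d} = 1.208% × √10 = 3.820%.
z(99%) = 2.326.
VaR = 2.326 × 3.820% = 8.885%; on $15,000,000 that is $1,332,750.

$1,330,000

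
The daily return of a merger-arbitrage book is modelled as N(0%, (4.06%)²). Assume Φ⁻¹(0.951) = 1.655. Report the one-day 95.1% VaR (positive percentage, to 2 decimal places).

6.72%

VaR = z·σ = 1.655 × 4.06% = 6.719%.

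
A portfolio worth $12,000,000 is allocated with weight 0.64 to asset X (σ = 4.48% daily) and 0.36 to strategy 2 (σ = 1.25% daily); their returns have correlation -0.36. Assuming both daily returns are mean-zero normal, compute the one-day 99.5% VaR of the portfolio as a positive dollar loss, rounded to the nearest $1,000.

σ_p² = 0.64²·4.48² + 0.36²·1.25² + 2·-0.36·0.64·0.36·4.48·1.25 = 7.4944 (%²).
σ_p = √7.4944 = 2.738%.
At 99.5%, z = 2.576.
VaR = 2.576 × 2.738% = 7.053%; on $12,000,000 that is $846,360.

$846,000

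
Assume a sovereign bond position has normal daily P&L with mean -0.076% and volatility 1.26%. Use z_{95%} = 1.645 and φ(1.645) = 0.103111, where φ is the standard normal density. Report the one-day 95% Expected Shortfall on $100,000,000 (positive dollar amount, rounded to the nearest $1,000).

$2,674,000

Tail multiplier: φ(z)/(1−α) = 0.103111 / 0.05 = 2.062.
ES = −(-0.076%) + 1.26% × 2.062 = 2.674%.
On $100,000,000: 0.02674 × $100,000,000 = $2,674,000.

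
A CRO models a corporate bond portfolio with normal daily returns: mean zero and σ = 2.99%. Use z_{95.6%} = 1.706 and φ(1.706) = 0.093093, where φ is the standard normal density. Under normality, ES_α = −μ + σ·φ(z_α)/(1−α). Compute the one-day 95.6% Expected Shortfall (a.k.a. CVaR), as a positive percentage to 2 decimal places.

6.33%

Tail multiplier: φ(z)/(1−α) = 0.093093 / 0.044 = 2.116.
ES = 2.99% × 2.116 = 6.327%.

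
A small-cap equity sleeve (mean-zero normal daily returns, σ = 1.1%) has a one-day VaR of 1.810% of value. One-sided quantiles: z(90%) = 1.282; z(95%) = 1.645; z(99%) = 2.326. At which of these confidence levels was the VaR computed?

95%

Implied z = VaR/σ = 1.810 / 1.1 = 1.645.
This matches z(95%) = 1.645.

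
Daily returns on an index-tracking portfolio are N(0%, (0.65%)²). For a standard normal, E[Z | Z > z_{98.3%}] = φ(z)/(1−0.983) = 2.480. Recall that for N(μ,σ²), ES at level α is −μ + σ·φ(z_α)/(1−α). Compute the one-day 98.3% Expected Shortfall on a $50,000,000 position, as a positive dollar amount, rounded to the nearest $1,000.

ES = 0.65% × 2.480 = 1.612%.
On $50,000,000: 0.01612 × $50,000,000 = $806,000.

$806,000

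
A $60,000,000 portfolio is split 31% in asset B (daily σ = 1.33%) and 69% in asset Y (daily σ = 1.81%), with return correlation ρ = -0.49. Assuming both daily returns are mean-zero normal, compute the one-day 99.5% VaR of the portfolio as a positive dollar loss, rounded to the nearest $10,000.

σ_p² = 0.31²·1.33² + 0.69²·1.81² + 2·-0.49·0.31·0.69·1.33·1.81 = 1.2251 (%²).
σ_p = √1.2251 = 1.107%.
At 99.5%, z = 2.576.
VaR = 2.576 × 1.107% = 2.852%; on $60,000,000 that is $1,711,200.

$1,710,000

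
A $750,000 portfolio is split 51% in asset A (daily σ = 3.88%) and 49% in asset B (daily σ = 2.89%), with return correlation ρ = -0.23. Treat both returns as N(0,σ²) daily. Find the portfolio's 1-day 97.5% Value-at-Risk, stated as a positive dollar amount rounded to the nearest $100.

σ_p² = 0.51²·3.88² + 0.49²·2.89² + 2·-0.23·0.51·0.49·3.88·2.89 = 4.6320 (%²).
σ_p = √4.6320 = 2.152%.
At 97.5%, z = 1.960.
VaR = 1.960 × 2.152% = 4.218%; on $750,000 that is $31,635.

$31,600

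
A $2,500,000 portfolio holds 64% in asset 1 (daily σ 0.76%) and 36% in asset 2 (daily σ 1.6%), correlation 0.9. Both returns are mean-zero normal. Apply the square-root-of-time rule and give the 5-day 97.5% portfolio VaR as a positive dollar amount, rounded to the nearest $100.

$113,500

σ_p = √(0.64²·0.76² + 0.36²·1.6² + 2·0.9·0.64·0.36·0.76·1.6) = 1.036%.
σ_{5d} = 1.036% × √5 = 2.317%.
z(97.5%) = 1.960.
VaR = 1.960 × 2.317% = 4.541%; on $2,500,000 that is $113,525.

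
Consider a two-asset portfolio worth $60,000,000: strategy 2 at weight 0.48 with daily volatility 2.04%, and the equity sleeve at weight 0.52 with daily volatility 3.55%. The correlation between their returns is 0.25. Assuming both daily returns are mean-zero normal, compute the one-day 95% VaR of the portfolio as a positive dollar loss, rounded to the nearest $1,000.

$2,266,000

σ_p² = 0.48²·2.04² + 0.52²·3.55² + 2·0.25·0.48·0.52·2.04·3.55 = 5.2704 (%²).
σ_p = √5.2704 = 2.296%.
At 95%, z = 1.645.
VaR = 1.645 × 2.296% = 3.777%; on $60,000,000 that is $2,266,200.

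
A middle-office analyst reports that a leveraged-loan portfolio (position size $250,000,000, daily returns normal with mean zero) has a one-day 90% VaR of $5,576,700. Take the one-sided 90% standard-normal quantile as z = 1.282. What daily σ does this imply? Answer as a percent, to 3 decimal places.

1.740%

VaR as a fraction: $5,576,700 / $250,000,000 = 2.231%.
σ = VaR / z = 2.231% / 1.282 = 1.740%.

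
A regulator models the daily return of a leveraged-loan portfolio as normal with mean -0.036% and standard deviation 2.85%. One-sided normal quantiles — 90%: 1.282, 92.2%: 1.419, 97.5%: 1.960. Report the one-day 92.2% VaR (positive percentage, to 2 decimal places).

VaR = −μ + z·σ = −(-0.036%) + 1.419 × 2.85% = 4.080%.

4.08%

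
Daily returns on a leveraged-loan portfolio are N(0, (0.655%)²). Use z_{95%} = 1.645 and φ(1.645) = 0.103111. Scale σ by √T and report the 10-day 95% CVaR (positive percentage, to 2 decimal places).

4.27%

σ_{10d} = 0.655% × √10 = 2.071%.
ES multiplier = φ(z)/(1−α) = 0.103111/0.05 = 2.062.
ES = 2.071% × 2.062 = 4.270%.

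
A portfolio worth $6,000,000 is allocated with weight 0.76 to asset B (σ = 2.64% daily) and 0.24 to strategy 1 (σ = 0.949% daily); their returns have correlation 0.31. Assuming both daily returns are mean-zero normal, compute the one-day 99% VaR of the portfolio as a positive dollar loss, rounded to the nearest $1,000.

$291,000

σ_p² = 0.76²·2.64² + 0.24²·0.949² + 2·0.31·0.76·0.24·2.64·0.949 = 4.3608 (%²).
σ_p = √4.3608 = 2.088%.
At 99%, z = 2.326.
VaR = 2.326 × 2.088% = 4.857%; on $6,000,000 that is $291,420.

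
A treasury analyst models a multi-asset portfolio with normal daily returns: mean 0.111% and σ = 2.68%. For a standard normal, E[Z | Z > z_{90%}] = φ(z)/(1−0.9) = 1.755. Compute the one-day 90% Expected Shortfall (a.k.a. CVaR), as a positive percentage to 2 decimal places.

4.59%

ES = −(0.111%) + 2.68% × 1.755 = 4.592%.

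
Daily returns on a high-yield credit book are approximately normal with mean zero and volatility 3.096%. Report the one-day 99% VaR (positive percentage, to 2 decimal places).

At 99% one-sided, z = 2.326.
VaR = z·σ = 2.326 × 3.096% = 7.201%.

7.20%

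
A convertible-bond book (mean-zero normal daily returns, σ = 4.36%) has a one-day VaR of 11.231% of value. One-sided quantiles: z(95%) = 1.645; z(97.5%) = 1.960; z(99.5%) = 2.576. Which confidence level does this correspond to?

Implied z = VaR/σ = 11.231 / 4.36 = 2.576.
This matches z(99.5%) = 2.576.

99.5%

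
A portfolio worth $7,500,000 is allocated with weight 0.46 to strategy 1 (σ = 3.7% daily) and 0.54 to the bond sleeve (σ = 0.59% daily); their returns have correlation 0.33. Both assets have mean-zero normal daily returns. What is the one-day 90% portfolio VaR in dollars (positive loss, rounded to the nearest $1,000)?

σ_p² = 0.46²·3.7² + 0.54²·0.59² + 2·0.33·0.46·0.54·3.7·0.59 = 3.3562 (%²).
σ_p = √3.3562 = 1.832%.
At 90%, z = 1.282.
VaR = 1.282 × 1.832% = 2.349%; on $7,500,000 that is $176,175.

$176,000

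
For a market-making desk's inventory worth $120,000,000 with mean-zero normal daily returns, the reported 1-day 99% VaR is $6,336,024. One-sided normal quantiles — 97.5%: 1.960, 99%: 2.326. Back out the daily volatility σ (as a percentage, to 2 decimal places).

2.27%

VaR as a fraction: $6,336,024 / $120,000,000 = 5.280%.
σ = VaR / z = 5.280% / 2.326 = 2.270%.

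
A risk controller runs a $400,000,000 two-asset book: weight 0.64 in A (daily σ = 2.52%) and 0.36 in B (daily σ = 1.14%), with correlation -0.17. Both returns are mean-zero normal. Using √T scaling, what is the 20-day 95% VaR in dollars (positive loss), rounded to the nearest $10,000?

$46,940,000

σ_p = √(0.64²·2.52² + 0.36²·1.14² + 2·-0.17·0.64·0.36·2.52·1.14) = 1.595%.
σ_{20d} = 1.595% × √20 = 7.133%.
z(95%) = 1.645.
VaR = 1.645 × 7.133% = 11.734%; on $400,000,000 that is $46,936,000.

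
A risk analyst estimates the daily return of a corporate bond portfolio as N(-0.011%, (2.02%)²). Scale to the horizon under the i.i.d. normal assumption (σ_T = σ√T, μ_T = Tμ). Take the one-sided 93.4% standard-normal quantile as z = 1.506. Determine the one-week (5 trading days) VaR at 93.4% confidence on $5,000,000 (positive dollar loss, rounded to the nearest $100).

$342,900

σ_{5d} = 2.02% × √5 = 4.517%; μ_{5d} = 5 × -0.011% = -0.055%.
VaR = −(-0.055%) + 1.506 × 4.517% = 6.858%.
On $5,000,000: 0.06858 × $5,000,000 = $342,900.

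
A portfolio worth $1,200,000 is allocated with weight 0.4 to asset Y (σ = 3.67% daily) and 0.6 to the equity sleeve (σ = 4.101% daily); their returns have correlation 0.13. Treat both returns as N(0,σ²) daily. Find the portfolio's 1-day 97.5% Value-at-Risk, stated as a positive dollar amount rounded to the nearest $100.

$71,100

σ_p² = 0.4²·3.67² + 0.6²·4.101² + 2·0.13·0.4·0.6·3.67·4.101 = 9.1487 (%²).
σ_p = √9.1487 = 3.025%.
At 97.5%, z = 1.960.
VaR = 1.960 × 3.025% = 5.929%; on $1,200,000 that is $71,148.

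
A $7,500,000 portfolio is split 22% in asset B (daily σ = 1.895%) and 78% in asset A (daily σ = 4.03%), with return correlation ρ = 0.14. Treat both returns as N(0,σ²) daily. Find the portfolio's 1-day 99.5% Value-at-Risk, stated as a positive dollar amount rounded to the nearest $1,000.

σ_p² = 0.22²·1.895² + 0.78²·4.03² + 2·0.14·0.22·0.78·1.895·4.03 = 10.4217 (%²).
σ_p = √10.4217 = 3.228%.
At 99.5%, z = 2.576.
VaR = 2.576 × 3.228% = 8.315%; on $7,500,000 that is $623,625.

$624,000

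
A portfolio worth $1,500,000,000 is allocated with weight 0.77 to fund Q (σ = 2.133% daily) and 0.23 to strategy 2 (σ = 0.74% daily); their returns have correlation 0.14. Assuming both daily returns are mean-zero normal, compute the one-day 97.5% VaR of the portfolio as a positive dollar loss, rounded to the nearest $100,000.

$49,200,000

σ_p² = 0.77²·2.133² + 0.23²·0.74² + 2·0.14·0.77·0.23·2.133·0.74 = 2.8047 (%²).
σ_p = √2.8047 = 1.675%.
At 97.5%, z = 1.960.
VaR = 1.960 × 1.675% = 3.283%; on $1,500,000,000 that is $49,245,000.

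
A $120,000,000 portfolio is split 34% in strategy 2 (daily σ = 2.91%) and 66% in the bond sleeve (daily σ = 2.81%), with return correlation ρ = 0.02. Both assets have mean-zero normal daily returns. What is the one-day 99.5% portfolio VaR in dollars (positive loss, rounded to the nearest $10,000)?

$6,550,000

σ_p² = 0.34²·2.91² + 0.66²·2.81² + 2·0.02·0.34·0.66·2.91·2.81 = 4.4919 (%²).
σ_p = √4.4919 = 2.119%.
At 99.5%, z = 2.576.
VaR = 2.576 × 2.119% = 5.459%; on $120,000,000 that is $6,550,800.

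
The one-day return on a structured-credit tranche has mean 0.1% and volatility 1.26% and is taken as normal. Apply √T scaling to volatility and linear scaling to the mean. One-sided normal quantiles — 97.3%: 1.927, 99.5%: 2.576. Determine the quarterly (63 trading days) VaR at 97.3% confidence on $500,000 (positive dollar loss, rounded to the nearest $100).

σ_{63d} = 1.26% × √63 = 10.001%; μ_{63d} = 63 × 0.1% = 6.300%.
VaR = −(6.300%) + 1.927 × 10.001% = 12.972%.
On $500,000: 0.12972 × $500,000 = $64,860.

$64,900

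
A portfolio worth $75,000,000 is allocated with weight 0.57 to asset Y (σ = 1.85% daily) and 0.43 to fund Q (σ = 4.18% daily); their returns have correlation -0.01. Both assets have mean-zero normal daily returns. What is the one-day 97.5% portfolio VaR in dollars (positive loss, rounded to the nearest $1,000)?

σ_p² = 0.57²·1.85² + 0.43²·4.18² + 2·-0.01·0.57·0.43·1.85·4.18 = 4.3047 (%²).
σ_p = √4.3047 = 2.075%.
At 97.5%, z = 1.960.
VaR = 1.960 × 2.075% = 4.067%; on $75,000,000 that is $3,050,250.

$3,050,000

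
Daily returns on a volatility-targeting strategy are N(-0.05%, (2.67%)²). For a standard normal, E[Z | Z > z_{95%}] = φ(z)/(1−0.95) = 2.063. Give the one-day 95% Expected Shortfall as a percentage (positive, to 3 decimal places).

5.558%

ES = −(-0.05%) + 2.67% × 2.063 = 5.558%.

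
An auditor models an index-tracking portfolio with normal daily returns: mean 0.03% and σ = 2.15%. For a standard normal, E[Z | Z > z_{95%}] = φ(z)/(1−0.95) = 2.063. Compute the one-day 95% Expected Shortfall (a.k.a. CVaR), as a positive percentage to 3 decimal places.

ES = −(0.03%) + 2.15% × 2.063 = 4.405%.

4.405%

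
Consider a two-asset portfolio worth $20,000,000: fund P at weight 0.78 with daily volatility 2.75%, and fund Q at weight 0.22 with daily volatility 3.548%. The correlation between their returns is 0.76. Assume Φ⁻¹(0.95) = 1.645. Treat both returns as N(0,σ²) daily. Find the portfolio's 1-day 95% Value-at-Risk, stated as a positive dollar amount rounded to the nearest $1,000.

$916,000

σ_p² = 0.78²·2.75² + 0.22²·3.548² + 2·0.76·0.78·0.22·2.75·3.548 = 7.7552 (%²).
σ_p = √7.7552 = 2.785%.
VaR = 1.645 × 2.785% = 4.581%; on $20,000,000 that is $916,200.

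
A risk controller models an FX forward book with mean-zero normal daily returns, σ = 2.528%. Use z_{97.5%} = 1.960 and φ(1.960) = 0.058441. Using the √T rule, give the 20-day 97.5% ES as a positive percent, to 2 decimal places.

σ_{20d} = 2.528% × √20 = 11.306%.
ES multiplier = φ(z)/(1−α) = 0.058441/0.025 = 2.338.
ES = 11.306% × 2.338 = 26.433%.

26.43%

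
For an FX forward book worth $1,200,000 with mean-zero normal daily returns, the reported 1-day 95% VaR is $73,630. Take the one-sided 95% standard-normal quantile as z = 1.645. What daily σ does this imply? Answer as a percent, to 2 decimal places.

3.73%

VaR as a fraction: $73,630 / $1,200,000 = 6.136%.
σ = VaR / z = 6.136% / 1.645 = 3.730%.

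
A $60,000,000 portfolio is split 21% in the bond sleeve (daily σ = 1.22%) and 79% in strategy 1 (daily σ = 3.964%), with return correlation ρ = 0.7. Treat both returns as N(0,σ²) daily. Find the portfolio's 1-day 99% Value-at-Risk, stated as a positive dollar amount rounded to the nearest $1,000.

σ_p² = 0.21²·1.22² + 0.79²·3.964² + 2·0.7·0.21·0.79·1.22·3.964 = 10.9955 (%²).
σ_p = √10.9955 = 3.316%.
At 99%, z = 2.326.
VaR = 2.326 × 3.316% = 7.713%; on $60,000,000 that is $4,627,800.

$4,628,000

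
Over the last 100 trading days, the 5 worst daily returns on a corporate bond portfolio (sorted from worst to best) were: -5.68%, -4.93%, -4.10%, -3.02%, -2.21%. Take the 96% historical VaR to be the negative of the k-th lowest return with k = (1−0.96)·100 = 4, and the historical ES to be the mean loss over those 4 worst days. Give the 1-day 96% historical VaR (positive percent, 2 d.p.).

3.02%

k = 4; the 4th lowest return is -3.02%, so VaR = 3.02%.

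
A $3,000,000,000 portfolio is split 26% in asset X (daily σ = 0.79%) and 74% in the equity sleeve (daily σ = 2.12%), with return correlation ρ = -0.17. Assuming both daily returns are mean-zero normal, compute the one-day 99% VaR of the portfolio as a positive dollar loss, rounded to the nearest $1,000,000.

σ_p² = 0.26²·0.79² + 0.74²·2.12² + 2·-0.17·0.26·0.74·0.79·2.12 = 2.3938 (%²).
σ_p = √2.3938 = 1.547%.
At 99%, z = 2.326.
VaR = 2.326 × 1.547% = 3.598%; on $3,000,000,000 that is $107,940,000.

$108,000,000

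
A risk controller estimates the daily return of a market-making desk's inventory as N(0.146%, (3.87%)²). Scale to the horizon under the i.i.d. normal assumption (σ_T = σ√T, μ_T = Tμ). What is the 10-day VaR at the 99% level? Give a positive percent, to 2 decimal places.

At 99%, z = 2.326.
σ_{10d} = 3.87% × √10 = 12.238%; μ_{10d} = 10 × 0.146% = 1.460%.
VaR = −(1.460%) + 2.326 × 12.238% = 27.006%.

27.01%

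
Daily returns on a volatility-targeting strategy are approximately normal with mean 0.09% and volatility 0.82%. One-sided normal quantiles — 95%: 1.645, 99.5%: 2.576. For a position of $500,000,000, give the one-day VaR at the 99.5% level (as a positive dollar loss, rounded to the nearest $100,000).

$10,100,000

VaR = −μ + z·σ = −(0.09%) + 2.576 × 0.82% = 2.022%.
On $500,000,000: 0.02022 × $500,000,000 = $10,110,000.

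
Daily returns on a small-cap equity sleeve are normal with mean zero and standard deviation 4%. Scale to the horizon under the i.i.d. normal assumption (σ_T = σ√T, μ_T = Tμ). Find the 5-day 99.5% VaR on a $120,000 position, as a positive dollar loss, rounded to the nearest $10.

$27,650

At 99.5%, z = 2.576.
σ_{5d} = 4% × √5 = 8.944%.
VaR = 2.576 × 8.944% = 23.040%.
On $120,000: 0.23040 × $120,000 = $27,648.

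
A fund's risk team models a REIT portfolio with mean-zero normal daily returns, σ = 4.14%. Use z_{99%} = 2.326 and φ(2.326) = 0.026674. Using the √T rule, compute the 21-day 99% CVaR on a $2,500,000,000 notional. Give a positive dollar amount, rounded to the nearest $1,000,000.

σ_{21d} = 4.14% × √21 = 18.972%.
ES multiplier = φ(z)/(1−α) = 0.026674/0.01 = 2.667.
ES = 18.972% × 2.667 = 50.598%; on $2,500,000,000: $1,264,950,000.

$1,265,000,000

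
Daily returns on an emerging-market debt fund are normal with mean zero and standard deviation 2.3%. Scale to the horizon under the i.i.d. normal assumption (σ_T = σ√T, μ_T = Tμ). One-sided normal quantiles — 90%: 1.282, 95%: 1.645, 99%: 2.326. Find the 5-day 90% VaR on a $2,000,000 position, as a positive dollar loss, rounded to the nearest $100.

σ_{5d} = 2.3% × √5 = 5.143%.
VaR = 1.282 × 5.143% = 6.593%.
On $2,000,000: 0.06593 × $2,000,000 = $131,860.

$131,900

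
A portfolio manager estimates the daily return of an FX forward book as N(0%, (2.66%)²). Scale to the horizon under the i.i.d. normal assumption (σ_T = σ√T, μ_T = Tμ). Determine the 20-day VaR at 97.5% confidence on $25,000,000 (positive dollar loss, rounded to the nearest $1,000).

$5,829,000

At 97.5%, z = 1.960.
σ_{20d} = 2.66% × √20 = 11.896%.
VaR = 1.960 × 11.896% = 23.316%.
On $25,000,000: 0.23316 × $25,000,000 = $5,829,000.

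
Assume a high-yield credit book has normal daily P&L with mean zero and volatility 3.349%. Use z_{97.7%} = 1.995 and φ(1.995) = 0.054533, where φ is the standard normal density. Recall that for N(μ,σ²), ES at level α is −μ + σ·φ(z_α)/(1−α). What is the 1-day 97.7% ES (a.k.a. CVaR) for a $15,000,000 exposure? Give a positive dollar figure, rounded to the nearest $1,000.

$1,191,000

Tail multiplier: φ(z)/(1−α) = 0.054533 / 0.023 = 2.371.
ES = 3.349% × 2.371 = 7.940%.
On $15,000,000: 0.07940 × $15,000,000 = $1,191,000.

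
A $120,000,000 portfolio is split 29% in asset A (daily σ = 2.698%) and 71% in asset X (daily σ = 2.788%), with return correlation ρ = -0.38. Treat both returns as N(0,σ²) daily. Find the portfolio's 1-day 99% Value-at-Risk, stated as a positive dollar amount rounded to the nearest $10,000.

$5,110,000

σ_p² = 0.29²·2.698² + 0.71²·2.788² + 2·-0.38·0.29·0.71·2.698·2.788 = 3.3534 (%²).
σ_p = √3.3534 = 1.831%.
At 99%, z = 2.326.
VaR = 2.326 × 1.831% = 4.259%; on $120,000,000 that is $5,110,800.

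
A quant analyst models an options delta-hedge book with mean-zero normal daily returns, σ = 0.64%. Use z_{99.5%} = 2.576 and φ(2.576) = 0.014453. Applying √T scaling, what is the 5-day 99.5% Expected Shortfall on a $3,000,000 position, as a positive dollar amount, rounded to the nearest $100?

σ_{5d} = 0.64% × √5 = 1.431%.
ES multiplier = φ(z)/(1−α) = 0.014453/0.005 = 2.891.
ES = 1.431% × 2.891 = 4.137%; on $3,000,000: $124,110.

$124,100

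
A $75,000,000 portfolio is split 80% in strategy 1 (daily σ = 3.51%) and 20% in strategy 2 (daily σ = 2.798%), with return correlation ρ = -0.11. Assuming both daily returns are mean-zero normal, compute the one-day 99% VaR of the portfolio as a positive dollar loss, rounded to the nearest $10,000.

$4,890,000

σ_p² = 0.8²·3.51² + 0.2²·2.798² + 2·-0.11·0.8·0.2·3.51·2.798 = 7.8523 (%²).
σ_p = √7.8523 = 2.802%.
At 99%, z = 2.326.
VaR = 2.326 × 2.802% = 6.517%; on $75,000,000 that is $4,887,750.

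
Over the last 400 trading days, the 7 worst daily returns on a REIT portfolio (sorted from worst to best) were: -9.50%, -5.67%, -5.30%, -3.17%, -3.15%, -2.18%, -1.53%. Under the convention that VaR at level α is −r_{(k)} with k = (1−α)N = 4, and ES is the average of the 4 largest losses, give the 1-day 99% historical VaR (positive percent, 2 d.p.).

3.17%

k = 4; the 4th lowest return is -3.17%, so VaR = 3.17%.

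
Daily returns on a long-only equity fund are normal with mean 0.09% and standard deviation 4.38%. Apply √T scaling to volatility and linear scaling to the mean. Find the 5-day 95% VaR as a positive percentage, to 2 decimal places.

At 95%, z = 1.645.
σ_{5d} = 4.38% × √5 = 9.794%; μ_{5d} = 5 × 0.09% = 0.450%.
VaR = −(0.450%) + 1.645 × 9.794% = 15.661%.

15.66%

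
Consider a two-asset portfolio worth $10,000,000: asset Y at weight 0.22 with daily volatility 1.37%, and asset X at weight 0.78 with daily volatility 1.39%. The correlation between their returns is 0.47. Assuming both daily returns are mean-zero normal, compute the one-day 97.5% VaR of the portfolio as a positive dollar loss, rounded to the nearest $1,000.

$246,000

σ_p² = 0.22²·1.37² + 0.78²·1.39² + 2·0.47·0.22·0.78·1.37·1.39 = 1.5735 (%²).
σ_p = √1.5735 = 1.254%.
At 97.5%, z = 1.960.
VaR = 1.960 × 1.254% = 2.458%; on $10,000,000 that is $245,800.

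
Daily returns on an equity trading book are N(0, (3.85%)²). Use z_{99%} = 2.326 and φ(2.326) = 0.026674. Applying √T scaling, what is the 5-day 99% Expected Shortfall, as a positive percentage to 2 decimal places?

22.96%

σ_{5d} = 3.85% × √5 = 8.609%.
ES multiplier = φ(z)/(1−α) = 0.026674/0.01 = 2.667.
ES = 8.609% × 2.667 = 22.960%.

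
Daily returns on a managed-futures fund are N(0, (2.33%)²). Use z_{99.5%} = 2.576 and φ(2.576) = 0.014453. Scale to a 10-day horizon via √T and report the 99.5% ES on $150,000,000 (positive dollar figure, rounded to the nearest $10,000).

$31,950,000

σ_{10d} = 2.33% × √10 = 7.368%.
ES multiplier = φ(z)/(1−α) = 0.014453/0.005 = 2.891.
ES = 7.368% × 2.891 = 21.301%; on $150,000,000: $31,951,500.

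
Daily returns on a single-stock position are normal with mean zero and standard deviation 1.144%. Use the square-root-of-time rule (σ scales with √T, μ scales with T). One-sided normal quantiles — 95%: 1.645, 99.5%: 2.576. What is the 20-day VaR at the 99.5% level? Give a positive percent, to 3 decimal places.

13.179%

σ_{20d} = 1.144% × √20 = 5.116%.
VaR = 2.576 × 5.116% = 13.179%.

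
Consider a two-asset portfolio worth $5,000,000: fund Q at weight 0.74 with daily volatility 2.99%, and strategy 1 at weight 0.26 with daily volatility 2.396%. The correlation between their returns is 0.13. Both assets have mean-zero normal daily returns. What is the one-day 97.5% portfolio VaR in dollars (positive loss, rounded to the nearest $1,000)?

σ_p² = 0.74²·2.99² + 0.26²·2.396² + 2·0.13·0.74·0.26·2.99·2.396 = 5.6421 (%²).
σ_p = √5.6421 = 2.375%.
At 97.5%, z = 1.960.
VaR = 1.960 × 2.375% = 4.655%; on $5,000,000 that is $232,750.

$233,000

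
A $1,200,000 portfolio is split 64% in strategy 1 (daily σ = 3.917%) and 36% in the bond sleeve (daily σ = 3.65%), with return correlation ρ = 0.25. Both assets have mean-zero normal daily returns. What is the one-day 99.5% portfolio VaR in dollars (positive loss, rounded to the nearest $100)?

$96,100

σ_p² = 0.64²·3.917² + 0.36²·3.65² + 2·0.25·0.64·0.36·3.917·3.65 = 9.6581 (%²).
σ_p = √9.6581 = 3.108%.
At 99.5%, z = 2.576.
VaR = 2.576 × 3.108% = 8.006%; on $1,200,000 that is $96,072.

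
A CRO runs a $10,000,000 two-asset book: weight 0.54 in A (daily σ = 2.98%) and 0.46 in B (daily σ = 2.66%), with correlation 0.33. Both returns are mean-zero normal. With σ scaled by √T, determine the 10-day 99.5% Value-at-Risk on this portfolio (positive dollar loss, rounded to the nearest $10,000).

σ_p = √(0.54²·2.98² + 0.46²·2.66² + 2·0.33·0.54·0.46·2.98·2.66) = 2.321%.
σ_{10d} = 2.321% × √10 = 7.340%.
z(99.5%) = 2.576.
VaR = 2.576 × 7.340% = 18.908%; on $10,000,000 that is $1,890,800.

$1,890,000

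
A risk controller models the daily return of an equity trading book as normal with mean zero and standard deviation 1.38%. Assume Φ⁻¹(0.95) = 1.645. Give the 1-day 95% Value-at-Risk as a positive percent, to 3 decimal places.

2.270%

VaR = z·σ = 1.645 × 1.38% = 2.270%.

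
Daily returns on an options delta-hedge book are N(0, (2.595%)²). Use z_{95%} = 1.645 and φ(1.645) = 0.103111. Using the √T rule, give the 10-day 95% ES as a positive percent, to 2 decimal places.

16.92%

σ_{10d} = 2.595% × √10 = 8.206%.
ES multiplier = φ(z)/(1−α) = 0.103111/0.05 = 2.062.
ES = 8.206% × 2.062 = 16.921%.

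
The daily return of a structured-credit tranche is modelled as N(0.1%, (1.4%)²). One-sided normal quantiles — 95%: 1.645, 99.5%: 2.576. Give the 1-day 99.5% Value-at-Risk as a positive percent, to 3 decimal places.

3.506%

VaR = −μ + z·σ = −(0.1%) + 2.576 × 1.4% = 3.506%.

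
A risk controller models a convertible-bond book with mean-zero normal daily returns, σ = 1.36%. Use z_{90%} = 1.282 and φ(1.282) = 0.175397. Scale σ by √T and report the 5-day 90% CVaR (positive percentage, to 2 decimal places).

5.33%

σ_{5d} = 1.36% × √5 = 3.041%.
ES multiplier = φ(z)/(1−α) = 0.175397/0.1 = 1.754.
ES = 3.041% × 1.754 = 5.334%.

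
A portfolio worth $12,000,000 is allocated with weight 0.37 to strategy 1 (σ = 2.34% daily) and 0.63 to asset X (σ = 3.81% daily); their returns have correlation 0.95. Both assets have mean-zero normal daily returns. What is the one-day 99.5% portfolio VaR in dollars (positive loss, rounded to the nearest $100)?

$999,700

σ_p² = 0.37²·2.34² + 0.63²·3.81² + 2·0.95·0.37·0.63·2.34·3.81 = 10.4596 (%²).
σ_p = √10.4596 = 3.234%.
At 99.5%, z = 2.576.
VaR = 2.576 × 3.234% = 8.331%; on $12,000,000 that is $999,720.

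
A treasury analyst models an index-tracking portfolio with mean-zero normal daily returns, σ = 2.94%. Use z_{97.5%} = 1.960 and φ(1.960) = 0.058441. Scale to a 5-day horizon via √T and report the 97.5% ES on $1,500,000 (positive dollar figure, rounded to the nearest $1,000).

σ_{5d} = 2.94% × √5 = 6.574%.
ES multiplier = φ(z)/(1−α) = 0.058441/0.025 = 2.338.
ES = 6.574% × 2.338 = 15.370%; on $1,500,000: $230,550.

$231,000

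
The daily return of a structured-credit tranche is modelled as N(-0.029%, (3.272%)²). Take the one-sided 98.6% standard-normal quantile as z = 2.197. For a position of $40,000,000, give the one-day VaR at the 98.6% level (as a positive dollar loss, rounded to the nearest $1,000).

VaR = −μ + z·σ = −(-0.029%) + 2.197 × 3.272% = 7.218%.
On $40,000,000: 0.07218 × $40,000,000 = $2,887,200.

$2,887,000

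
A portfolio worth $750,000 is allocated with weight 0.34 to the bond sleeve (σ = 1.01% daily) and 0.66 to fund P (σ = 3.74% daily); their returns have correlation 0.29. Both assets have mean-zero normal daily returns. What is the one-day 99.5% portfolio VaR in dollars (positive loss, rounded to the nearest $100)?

$50,000

σ_p² = 0.34²·1.01² + 0.66²·3.74² + 2·0.29·0.34·0.66·1.01·3.74 = 6.7026 (%²).
σ_p = √6.7026 = 2.589%.
At 99.5%, z = 2.576.
VaR = 2.576 × 2.589% = 6.669%; on $750,000 that is $50,018.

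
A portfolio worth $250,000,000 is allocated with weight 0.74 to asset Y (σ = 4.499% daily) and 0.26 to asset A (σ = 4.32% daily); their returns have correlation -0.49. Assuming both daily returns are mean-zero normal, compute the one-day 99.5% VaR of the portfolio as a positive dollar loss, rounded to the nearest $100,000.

σ_p² = 0.74²·4.499² + 0.26²·4.32² + 2·-0.49·0.74·0.26·4.499·4.32 = 8.6809 (%²).
σ_p = √8.6809 = 2.946%.
At 99.5%, z = 2.576.
VaR = 2.576 × 2.946% = 7.589%; on $250,000,000 that is $18,972,500.

$19,000,000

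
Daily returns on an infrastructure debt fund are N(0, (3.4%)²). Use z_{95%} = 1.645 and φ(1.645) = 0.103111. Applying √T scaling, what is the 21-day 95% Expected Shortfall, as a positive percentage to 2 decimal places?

σ_{21d} = 3.4% × √21 = 15.581%.
ES multiplier = φ(z)/(1−α) = 0.103111/0.05 = 2.062.
ES = 15.581% × 2.062 = 32.128%.

32.13%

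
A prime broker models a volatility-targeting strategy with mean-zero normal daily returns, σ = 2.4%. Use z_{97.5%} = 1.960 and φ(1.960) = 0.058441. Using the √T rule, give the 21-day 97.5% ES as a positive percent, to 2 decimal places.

25.71%

σ_{21d} = 2.4% × √21 = 10.998%.
ES multiplier = φ(z)/(1−α) = 0.058441/0.025 = 2.338.
ES = 10.998% × 2.338 = 25.713%.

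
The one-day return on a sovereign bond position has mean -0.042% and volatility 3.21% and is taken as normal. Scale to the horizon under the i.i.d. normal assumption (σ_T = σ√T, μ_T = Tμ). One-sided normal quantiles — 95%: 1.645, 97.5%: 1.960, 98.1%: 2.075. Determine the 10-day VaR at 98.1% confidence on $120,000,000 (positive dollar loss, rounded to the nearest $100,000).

$25,800,000

σ_{10d} = 3.21% × √10 = 10.151%; μ_{10d} = 10 × -0.042% = -0.420%.
VaR = −(-0.420%) + 2.075 × 10.151% = 21.483%.
On $120,000,000: 0.21483 × $120,000,000 = $25,779,600.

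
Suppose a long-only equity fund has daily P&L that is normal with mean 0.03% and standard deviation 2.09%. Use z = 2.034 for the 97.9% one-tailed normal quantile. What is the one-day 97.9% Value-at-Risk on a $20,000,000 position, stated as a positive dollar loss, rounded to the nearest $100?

VaR = −μ + z·σ = −(0.03%) + 2.034 × 2.09% = 4.221%.
On $20,000,000: 0.04221 × $20,000,000 = $844,200.

$844,200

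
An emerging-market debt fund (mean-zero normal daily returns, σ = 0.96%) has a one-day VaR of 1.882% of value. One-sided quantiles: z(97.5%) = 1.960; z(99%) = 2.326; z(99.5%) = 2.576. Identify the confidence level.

97.5%

Implied z = VaR/σ = 1.882 / 0.96 = 1.960.
This matches z(97.5%) = 1.960.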